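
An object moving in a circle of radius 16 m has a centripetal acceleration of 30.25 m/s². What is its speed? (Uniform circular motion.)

v = √(a_c × r) = √(30.25 × 16) = 22.0 m/s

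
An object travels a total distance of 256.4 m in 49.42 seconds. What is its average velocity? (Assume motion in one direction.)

v_avg = Δd / Δt = 256.4 / 49.42 = 5.19 m/s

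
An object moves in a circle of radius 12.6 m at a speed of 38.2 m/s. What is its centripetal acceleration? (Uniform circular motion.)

a_c = v²/r = 38.2²/12.6 = 1459.24/12.6 = 115.81 m/s²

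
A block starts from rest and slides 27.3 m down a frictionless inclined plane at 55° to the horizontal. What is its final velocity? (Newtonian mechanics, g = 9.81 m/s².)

a = g sin(θ) = 9.81 × sin(55°) = 8.0359 m/s²
v = √(2ad) = √(2 × 8.0359 × 27.3) = 20.95 m/s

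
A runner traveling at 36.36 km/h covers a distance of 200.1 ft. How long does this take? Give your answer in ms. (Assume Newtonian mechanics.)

d = 200.1 ft × 0.3048 = 60.9905 m
v = 36.36 km/h × 0.2777777777777778 = 10.1 m/s
t = d / v = 60.9905 / 10.1 = 6.03866 s
t = 6.03866 s / 0.001 = 6039 ms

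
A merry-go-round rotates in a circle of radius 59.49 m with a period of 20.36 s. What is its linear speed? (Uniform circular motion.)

v = 2πr/T = 2π×59.49/20.36 = 18.36 m/s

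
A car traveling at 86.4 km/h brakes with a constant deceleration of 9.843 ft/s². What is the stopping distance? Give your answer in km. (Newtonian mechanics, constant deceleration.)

v₀ = 86.4 km/h × 0.2777777777777778 = 24.0 m/s
a = 9.843 ft/s² × 0.3048 = 3.00015 m/s²
d = v₀² / (2a) = 24.0² / (2 × 3.00015) = 576.0 / 6.0003 = 95.9952 m
d = 95.9952 m / 1000.0 = 0.096 km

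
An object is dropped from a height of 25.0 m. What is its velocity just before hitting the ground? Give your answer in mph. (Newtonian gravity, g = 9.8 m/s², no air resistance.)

v = √(2gh) = √(2 × 9.8 × 25.0) = 22.1359 m/s
v = 22.1359 m/s / 0.44704 = 49.52 mph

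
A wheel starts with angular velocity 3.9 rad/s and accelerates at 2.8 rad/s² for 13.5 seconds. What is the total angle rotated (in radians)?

θ = ω₀t + ½αt² = 3.9×13.5 + ½×2.8×13.5² = 307.8 rad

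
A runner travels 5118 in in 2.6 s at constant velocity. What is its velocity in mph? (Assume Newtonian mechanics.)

d = 5118 in × 0.0254 = 129.997 m
v = d / t = 129.997 / 2.6 = 49.9988 m/s
v = 49.9988 m/s / 0.44704 = 111.8 mph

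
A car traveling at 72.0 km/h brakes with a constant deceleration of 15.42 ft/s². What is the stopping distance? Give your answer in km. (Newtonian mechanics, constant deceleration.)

v₀ = 72.0 km/h × 0.2777777777777778 = 20.0 m/s
a = 15.42 ft/s² × 0.3048 = 4.70002 m/s²
d = v₀² / (2a) = 20.0² / (2 × 4.70002) = 400.0 / 9.40004 = 42.553 m
d = 42.553 m / 1000.0 = 0.04255 km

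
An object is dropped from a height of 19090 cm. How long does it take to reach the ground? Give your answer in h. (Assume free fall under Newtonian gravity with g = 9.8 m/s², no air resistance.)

h = 19090 cm × 0.01 = 190.9 m
t = √(2h/g) = √(2 × 190.9 / 9.8) = 6.24173 s
t = 6.24173 s / 3600.0 = 0.001734 h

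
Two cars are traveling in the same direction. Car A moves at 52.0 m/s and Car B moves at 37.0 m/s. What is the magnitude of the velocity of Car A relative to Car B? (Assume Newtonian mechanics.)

v_rel = |v_A - v_B| = |52.0 - 37.0| = 15.0 m/s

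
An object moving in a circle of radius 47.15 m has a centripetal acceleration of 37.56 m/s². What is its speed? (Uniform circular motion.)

v = √(a_c × r) = √(37.56 × 47.15) = 42.08 m/s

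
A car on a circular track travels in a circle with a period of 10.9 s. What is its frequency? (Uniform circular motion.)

f = 1/T = 1/10.9 = 0.0917 Hz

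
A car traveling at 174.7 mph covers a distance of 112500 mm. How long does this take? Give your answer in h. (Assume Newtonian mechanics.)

d = 112500 mm × 0.001 = 112.5 m
v = 174.7 mph × 0.44704 = 78.0979 m/s
t = d / v = 112.5 / 78.0979 = 1.4405 s
t = 1.4405 s / 3600.0 = 0.0004001 h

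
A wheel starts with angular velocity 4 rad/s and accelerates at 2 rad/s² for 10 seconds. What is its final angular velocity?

ω = ω₀ + αt = 4 + 2 × 10 = 24 rad/s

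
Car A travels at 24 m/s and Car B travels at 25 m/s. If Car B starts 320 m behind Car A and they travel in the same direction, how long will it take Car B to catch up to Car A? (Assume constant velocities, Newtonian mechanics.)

Relative speed: v_rel = 25 - 24 = 1 m/s
Time to catch: t = d₀/v_rel = 320/1 = 320.0 s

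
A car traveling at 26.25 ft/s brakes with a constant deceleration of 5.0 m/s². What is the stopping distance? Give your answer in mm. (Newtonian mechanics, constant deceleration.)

v₀ = 26.25 ft/s × 0.3048 = 8.001 m/s
d = v₀² / (2a) = 8.001² / (2 × 5.0) = 64.016 / 10.0 = 6.4016 m
d = 6.4016 m / 0.001 = 6402 mm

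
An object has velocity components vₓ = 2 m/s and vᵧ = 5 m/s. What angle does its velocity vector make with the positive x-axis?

θ = arctan(vᵧ/vₓ) = arctan(5/2) = 68.2°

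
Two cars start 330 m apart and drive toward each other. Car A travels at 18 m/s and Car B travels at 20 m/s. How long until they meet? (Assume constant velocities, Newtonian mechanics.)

Combined speed: v_combined = 18 + 20 = 38 m/s
Time to meet: t = d/v_combined = 330/38 = 8.68 s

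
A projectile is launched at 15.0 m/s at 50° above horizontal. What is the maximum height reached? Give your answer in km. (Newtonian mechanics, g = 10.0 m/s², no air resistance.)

H = v₀² × sin²(θ) / (2g) = 15.0² × sin(50°)² / (2 × 10.0) = 225.0 × 0.586824 / 20.0 = 6.60177 m
H = 6.60177 m / 1000.0 = 0.006602 km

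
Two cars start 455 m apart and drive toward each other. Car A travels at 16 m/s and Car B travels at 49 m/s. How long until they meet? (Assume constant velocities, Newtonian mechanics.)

Combined speed: v_combined = 16 + 49 = 65 m/s
Time to meet: t = d/v_combined = 455/65 = 7.0 s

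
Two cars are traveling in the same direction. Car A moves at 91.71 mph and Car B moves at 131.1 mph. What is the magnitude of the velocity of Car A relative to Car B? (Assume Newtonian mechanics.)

v_rel = |v_A - v_B| = |91.71 - 131.1| = 39.39 mph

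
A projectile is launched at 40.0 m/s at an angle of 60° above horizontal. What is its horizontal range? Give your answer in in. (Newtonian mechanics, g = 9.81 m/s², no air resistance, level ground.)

R = v₀² × sin(2θ) / g = 40.0² × sin(2 × 60°) / 9.81 = 1600.0 × 0.866025 / 9.81 = 141.248 m
R = 141.248 m / 0.0254 = 5561 in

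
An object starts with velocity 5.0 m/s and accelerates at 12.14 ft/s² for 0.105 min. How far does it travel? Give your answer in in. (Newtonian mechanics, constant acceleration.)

a = 12.14 ft/s² × 0.3048 = 3.70027 m/s²
t = 0.105 min × 60.0 = 6.3 s
d = v₀ × t + ½ × a × t² = 5.0 × 6.3 + 0.5 × 3.70027 × 6.3² = 104.932 m
d = 104.932 m / 0.0254 = 4131 in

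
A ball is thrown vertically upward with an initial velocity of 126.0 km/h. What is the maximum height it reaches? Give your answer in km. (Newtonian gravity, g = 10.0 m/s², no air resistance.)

v₀ = 126.0 km/h × 0.2777777777777778 = 35.0 m/s
h_max = v₀² / (2g) = 35.0² / (2 × 10.0) = 1225.0 / 20.0 = 61.25 m
h_max = 61.25 m / 1000.0 = 0.06125 km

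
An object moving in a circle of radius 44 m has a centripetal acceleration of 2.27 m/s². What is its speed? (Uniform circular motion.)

v = √(a_c × r) = √(2.27 × 44) = 9.99 m/s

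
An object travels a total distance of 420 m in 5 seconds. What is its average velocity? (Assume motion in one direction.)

v_avg = Δd / Δt = 420 / 5 = 84.0 m/s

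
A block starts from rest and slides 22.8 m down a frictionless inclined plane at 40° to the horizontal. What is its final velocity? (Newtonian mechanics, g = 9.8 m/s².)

a = g sin(θ) = 9.8 × sin(40°) = 6.2993 m/s²
v = √(2ad) = √(2 × 6.2993 × 22.8) = 16.95 m/s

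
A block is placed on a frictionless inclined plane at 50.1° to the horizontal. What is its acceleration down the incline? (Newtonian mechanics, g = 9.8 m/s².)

a = g sin(θ) = 9.8 × sin(50.1°) = 9.8 × 0.7672 = 7.52 m/s²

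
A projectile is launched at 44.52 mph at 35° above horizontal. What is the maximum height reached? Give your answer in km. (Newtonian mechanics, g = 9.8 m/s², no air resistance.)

v₀ = 44.52 mph × 0.44704 = 19.9022 m/s
H = v₀² × sin²(θ) / (2g) = 19.9022² × sin(35°)² / (2 × 9.8) = 396.098 × 0.32899 / 19.6 = 6.64859 m
H = 6.64859 m / 1000.0 = 0.006649 km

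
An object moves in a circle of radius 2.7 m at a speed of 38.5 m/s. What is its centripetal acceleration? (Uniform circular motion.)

a_c = v²/r = 38.5²/2.7 = 1482.25/2.7 = 548.98 m/s²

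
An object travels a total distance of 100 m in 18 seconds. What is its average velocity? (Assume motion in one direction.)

v_avg = Δd / Δt = 100 / 18 = 5.56 m/s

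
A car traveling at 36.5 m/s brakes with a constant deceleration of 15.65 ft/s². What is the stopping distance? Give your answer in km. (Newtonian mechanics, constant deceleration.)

a = 15.65 ft/s² × 0.3048 = 4.77012 m/s²
d = v₀² / (2a) = 36.5² / (2 × 4.77012) = 1332.25 / 9.54024 = 139.645 m
d = 139.645 m / 1000.0 = 0.1396 km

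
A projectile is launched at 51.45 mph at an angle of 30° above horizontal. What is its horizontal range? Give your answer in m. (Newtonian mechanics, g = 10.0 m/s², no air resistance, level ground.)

v₀ = 51.45 mph × 0.44704 = 23.0002 m/s
R = v₀² × sin(2θ) / g = 23.0002² × sin(2 × 30°) / 10.0 = 529.009 × 0.866025 / 10.0 = 45.81 m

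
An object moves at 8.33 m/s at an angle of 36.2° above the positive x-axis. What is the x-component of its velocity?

vₓ = v cos(θ) = 8.33 × cos(36.2°) = 6.72 m/s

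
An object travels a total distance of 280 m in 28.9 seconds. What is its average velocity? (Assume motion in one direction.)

v_avg = Δd / Δt = 280 / 28.9 = 9.69 m/s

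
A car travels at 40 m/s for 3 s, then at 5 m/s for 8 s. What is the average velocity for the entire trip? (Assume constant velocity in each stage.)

d₁ = v₁t₁ = 40 × 3 = 120 m
d₂ = v₂t₂ = 5 × 8 = 40 m
d_total = 160 m, t_total = 11 s
v_avg = d_total/t_total = 160/11 = 14.55 m/s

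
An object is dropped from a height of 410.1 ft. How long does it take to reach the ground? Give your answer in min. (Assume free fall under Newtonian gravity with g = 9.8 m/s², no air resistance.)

h = 410.1 ft × 0.3048 = 124.998 m
t = √(2h/g) = √(2 × 124.998 / 9.8) = 5.05072 s
t = 5.05072 s / 60.0 = 0.08418 min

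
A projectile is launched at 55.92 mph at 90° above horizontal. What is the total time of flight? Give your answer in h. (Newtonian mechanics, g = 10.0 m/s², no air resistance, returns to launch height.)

v₀ = 55.92 mph × 0.44704 = 24.9985 m/s
T = 2 × v₀ × sin(θ) / g = 2 × 24.9985 × sin(90°) / 10.0 = 2 × 24.9985 × 1.0 / 10.0 = 4.9997 s
T = 4.9997 s / 3600.0 = 0.001389 h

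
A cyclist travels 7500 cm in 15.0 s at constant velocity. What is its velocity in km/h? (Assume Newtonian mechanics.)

d = 7500 cm × 0.01 = 75.0 m
v = d / t = 75.0 / 15.0 = 5.0 m/s
v = 5.0 m/s / 0.2777777777777778 = 18.0 km/h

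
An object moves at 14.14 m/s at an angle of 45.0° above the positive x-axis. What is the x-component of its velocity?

vₓ = v cos(θ) = 14.14 × cos(45.0°) = 10.0 m/s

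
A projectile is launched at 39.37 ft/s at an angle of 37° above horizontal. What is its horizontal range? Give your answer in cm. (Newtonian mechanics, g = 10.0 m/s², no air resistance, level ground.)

v₀ = 39.37 ft/s × 0.3048 = 12.0 m/s
R = v₀² × sin(2θ) / g = 12.0² × sin(2 × 37°) / 10.0 = 144.0 × 0.961262 / 10.0 = 13.8422 m
R = 13.8422 m / 0.01 = 1384 cm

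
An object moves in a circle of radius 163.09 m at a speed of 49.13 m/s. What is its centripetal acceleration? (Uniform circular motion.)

a_c = v²/r = 49.13²/163.09 = 2413.7569/163.09 = 14.8 m/s²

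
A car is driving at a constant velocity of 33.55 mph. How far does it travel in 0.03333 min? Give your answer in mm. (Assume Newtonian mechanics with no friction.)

v = 33.55 mph × 0.44704 = 14.9982 m/s
t = 0.03333 min × 60.0 = 1.9998 s
d = v × t = 14.9982 × 1.9998 = 29.9934 m
d = 29.9934 m / 0.001 = 29990 mm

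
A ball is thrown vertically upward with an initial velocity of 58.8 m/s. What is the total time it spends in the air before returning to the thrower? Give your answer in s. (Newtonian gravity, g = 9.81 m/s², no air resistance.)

t_total = 2 × v₀ / g = 2 × 58.8 / 9.81 = 11.99 s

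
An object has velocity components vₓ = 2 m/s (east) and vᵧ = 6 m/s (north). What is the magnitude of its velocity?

|v| = √(vₓ² + vᵧ²) = √(2² + 6²) = √(40) = 6.32 m/s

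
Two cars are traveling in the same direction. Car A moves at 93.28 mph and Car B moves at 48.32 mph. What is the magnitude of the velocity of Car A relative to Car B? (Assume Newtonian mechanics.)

v_rel = |v_A - v_B| = |93.28 - 48.32| = 44.96 mph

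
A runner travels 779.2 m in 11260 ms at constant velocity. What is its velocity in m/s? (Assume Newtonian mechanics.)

t = 11260 ms × 0.001 = 11.26 s
v = d / t = 779.2 / 11.26 = 69.2 m/s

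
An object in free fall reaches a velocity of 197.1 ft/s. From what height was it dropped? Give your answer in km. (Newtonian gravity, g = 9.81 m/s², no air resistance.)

v = 197.1 ft/s × 0.3048 = 60.0761 m/s
h = v² / (2g) = 60.0761² / (2 × 9.81) = 183.952 m
h = 183.952 m / 1000.0 = 0.184 km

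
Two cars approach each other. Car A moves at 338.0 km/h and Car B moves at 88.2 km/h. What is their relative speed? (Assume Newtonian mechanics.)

v_rel = v_A + v_B = 338.0 + 88.2 = 426.2 km/h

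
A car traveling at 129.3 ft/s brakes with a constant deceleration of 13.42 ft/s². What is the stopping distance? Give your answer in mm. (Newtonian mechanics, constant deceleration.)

v₀ = 129.3 ft/s × 0.3048 = 39.4106 m/s
a = 13.42 ft/s² × 0.3048 = 4.09042 m/s²
d = v₀² / (2a) = 39.4106² / (2 × 4.09042) = 1553.2 / 8.18084 = 189.858 m
d = 189.858 m / 0.001 = 189900 mm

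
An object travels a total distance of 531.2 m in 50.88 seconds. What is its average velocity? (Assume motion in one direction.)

v_avg = Δd / Δt = 531.2 / 50.88 = 10.44 m/s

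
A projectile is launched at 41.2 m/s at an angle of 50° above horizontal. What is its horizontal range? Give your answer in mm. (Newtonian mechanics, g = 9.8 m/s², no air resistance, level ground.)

R = v₀² × sin(2θ) / g = 41.2² × sin(2 × 50°) / 9.8 = 1697.44 × 0.984808 / 9.8 = 170.577 m
R = 170.577 m / 0.001 = 170600 mm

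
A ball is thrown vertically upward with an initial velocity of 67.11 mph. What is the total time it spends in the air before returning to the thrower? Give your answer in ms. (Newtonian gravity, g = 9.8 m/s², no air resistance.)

v₀ = 67.11 mph × 0.44704 = 30.0009 m/s
t_total = 2 × v₀ / g = 2 × 30.0009 / 9.8 = 6.12263 s
t_total = 6.12263 s / 0.001 = 6123 ms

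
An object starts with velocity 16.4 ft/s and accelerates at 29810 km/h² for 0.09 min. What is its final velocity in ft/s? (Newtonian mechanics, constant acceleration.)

v₀ = 16.4 ft/s × 0.3048 = 4.99872 m/s
a = 29810 km/h² × 7.716049382716049e-05 = 2.30015 m/s²
t = 0.09 min × 60.0 = 5.4 s
v = v₀ + a × t = 4.99872 + 2.30015 × 5.4 = 17.4195 m/s
v = 17.4195 m/s / 0.3048 = 57.15 ft/s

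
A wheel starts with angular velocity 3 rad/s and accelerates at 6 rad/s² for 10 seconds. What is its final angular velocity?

ω = ω₀ + αt = 3 + 6 × 10 = 63 rad/s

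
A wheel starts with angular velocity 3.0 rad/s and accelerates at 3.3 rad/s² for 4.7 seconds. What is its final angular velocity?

ω = ω₀ + αt = 3.0 + 3.3 × 4.7 = 18.51 rad/s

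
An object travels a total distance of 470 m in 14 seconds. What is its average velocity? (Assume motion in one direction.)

v_avg = Δd / Δt = 470 / 14 = 33.57 m/s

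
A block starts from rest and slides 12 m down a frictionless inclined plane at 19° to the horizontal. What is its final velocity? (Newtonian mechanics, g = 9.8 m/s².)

a = g sin(θ) = 9.8 × sin(19°) = 3.1906 m/s²
v = √(2ad) = √(2 × 3.1906 × 12) = 8.75 m/s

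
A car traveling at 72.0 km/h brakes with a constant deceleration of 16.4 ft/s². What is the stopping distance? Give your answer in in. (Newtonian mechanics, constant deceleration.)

v₀ = 72.0 km/h × 0.2777777777777778 = 20.0 m/s
a = 16.4 ft/s² × 0.3048 = 4.99872 m/s²
d = v₀² / (2a) = 20.0² / (2 × 4.99872) = 400.0 / 9.99744 = 40.0102 m
d = 40.0102 m / 0.0254 = 1575 in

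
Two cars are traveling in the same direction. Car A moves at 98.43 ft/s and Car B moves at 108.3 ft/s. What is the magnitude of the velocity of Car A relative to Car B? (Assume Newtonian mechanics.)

v_rel = |v_A - v_B| = |98.43 - 108.3| = 9.87 ft/s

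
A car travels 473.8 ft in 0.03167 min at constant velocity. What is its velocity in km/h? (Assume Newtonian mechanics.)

d = 473.8 ft × 0.3048 = 144.414 m
t = 0.03167 min × 60.0 = 1.9002 s
v = d / t = 144.414 / 1.9002 = 75.9994 m/s
v = 75.9994 m/s / 0.2777777777777778 = 273.6 km/h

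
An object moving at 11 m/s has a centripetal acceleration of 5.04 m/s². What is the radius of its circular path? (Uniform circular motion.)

r = v²/a_c = 11²/5.04 = 24.01 m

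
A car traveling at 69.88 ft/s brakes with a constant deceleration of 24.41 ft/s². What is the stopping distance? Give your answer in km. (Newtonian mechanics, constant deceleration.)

v₀ = 69.88 ft/s × 0.3048 = 21.2994 m/s
a = 24.41 ft/s² × 0.3048 = 7.44017 m/s²
d = v₀² / (2a) = 21.2994² / (2 × 7.44017) = 453.664 / 14.8803 = 30.4876 m
d = 30.4876 m / 1000.0 = 0.03049 km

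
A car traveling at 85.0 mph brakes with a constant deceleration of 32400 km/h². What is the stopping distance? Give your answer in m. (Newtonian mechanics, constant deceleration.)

v₀ = 85.0 mph × 0.44704 = 37.9984 m/s
a = 32400 km/h² × 7.716049382716049e-05 = 2.5 m/s²
d = v₀² / (2a) = 37.9984² / (2 × 2.5) = 1443.88 / 5.0 = 288.8 m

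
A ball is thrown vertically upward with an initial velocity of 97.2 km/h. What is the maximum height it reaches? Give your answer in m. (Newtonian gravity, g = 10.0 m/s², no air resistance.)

v₀ = 97.2 km/h × 0.2777777777777778 = 27.0 m/s
h_max = v₀² / (2g) = 27.0² / (2 × 10.0) = 729.0 / 20.0 = 36.45 m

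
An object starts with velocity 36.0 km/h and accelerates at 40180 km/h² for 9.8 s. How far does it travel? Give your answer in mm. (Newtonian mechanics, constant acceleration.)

v₀ = 36.0 km/h × 0.2777777777777778 = 10.0 m/s
a = 40180 km/h² × 7.716049382716049e-05 = 3.10031 m/s²
d = v₀ × t + ½ × a × t² = 10.0 × 9.8 + 0.5 × 3.10031 × 9.8² = 246.877 m
d = 246.877 m / 0.001 = 246900 mm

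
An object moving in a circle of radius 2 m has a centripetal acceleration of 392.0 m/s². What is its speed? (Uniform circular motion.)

v = √(a_c × r) = √(392.0 × 2) = 28.0 m/s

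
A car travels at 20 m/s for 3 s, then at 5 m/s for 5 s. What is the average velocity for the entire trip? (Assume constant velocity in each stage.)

d₁ = v₁t₁ = 20 × 3 = 60 m
d₂ = v₂t₂ = 5 × 5 = 25 m
d_total = 85 m, t_total = 8 s
v_avg = d_total/t_total = 85/8 = 10.62 m/s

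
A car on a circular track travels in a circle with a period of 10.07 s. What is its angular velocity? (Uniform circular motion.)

ω = 2π/T = 2π/10.07 = 0.624 rad/s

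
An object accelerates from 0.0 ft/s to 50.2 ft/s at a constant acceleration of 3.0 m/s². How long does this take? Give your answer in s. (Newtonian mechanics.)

v₀ = 0.0 ft/s × 0.3048 = 0.0 m/s
v = 50.2 ft/s × 0.3048 = 15.301 m/s
t = (v - v₀) / a = (15.301 - 0.0) / 3.0 = 5.1 s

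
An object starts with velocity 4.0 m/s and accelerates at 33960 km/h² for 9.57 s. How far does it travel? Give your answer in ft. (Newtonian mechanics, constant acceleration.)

a = 33960 km/h² × 7.716049382716049e-05 = 2.62037 m/s²
d = v₀ × t + ½ × a × t² = 4.0 × 9.57 + 0.5 × 2.62037 × 9.57² = 158.273 m
d = 158.273 m / 0.3048 = 519.3 ft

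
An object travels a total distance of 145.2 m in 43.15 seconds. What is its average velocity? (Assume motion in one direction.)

v_avg = Δd / Δt = 145.2 / 43.15 = 3.37 m/s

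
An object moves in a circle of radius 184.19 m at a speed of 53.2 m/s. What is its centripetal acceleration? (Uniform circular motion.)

a_c = v²/r = 53.2²/184.19 = 2830.24/184.19 = 15.37 m/s²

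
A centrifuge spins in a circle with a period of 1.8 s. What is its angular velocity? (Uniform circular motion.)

ω = 2π/T = 2π/1.8 = 3.4907 rad/s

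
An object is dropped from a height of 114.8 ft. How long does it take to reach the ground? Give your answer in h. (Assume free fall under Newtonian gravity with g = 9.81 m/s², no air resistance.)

h = 114.8 ft × 0.3048 = 34.991 m
t = √(2h/g) = √(2 × 34.991 / 9.81) = 2.67091 s
t = 2.67091 s / 3600.0 = 0.0007419 h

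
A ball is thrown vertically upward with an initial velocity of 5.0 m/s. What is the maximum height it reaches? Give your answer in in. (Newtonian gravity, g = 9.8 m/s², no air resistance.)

h_max = v₀² / (2g) = 5.0² / (2 × 9.8) = 25.0 / 19.6 = 1.27551 m
h_max = 1.27551 m / 0.0254 = 50.22 in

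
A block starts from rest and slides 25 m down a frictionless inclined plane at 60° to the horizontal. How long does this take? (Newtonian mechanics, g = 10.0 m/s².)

a = g sin(θ) = 10.0 × sin(60°) = 8.6603 m/s²
t = √(2d/a) = √(2 × 25 / 8.6603) = 2.4 s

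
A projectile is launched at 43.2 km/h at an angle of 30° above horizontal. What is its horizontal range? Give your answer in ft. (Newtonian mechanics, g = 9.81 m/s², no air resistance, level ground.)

v₀ = 43.2 km/h × 0.2777777777777778 = 12.0 m/s
R = v₀² × sin(2θ) / g = 12.0² × sin(2 × 30°) / 9.81 = 144.0 × 0.866025 / 9.81 = 12.7123 m
R = 12.7123 m / 0.3048 = 41.71 ft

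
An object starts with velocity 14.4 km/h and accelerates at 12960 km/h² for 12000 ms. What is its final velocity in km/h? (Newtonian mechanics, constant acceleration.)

v₀ = 14.4 km/h × 0.2777777777777778 = 4.0 m/s
a = 12960 km/h² × 7.716049382716049e-05 = 1.0 m/s²
t = 12000 ms × 0.001 = 12.0 s
v = v₀ + a × t = 4.0 + 1.0 × 12.0 = 16.0 m/s
v = 16.0 m/s / 0.2777777777777778 = 57.6 km/h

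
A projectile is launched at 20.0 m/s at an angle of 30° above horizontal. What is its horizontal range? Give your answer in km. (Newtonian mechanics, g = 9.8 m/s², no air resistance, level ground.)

R = v₀² × sin(2θ) / g = 20.0² × sin(2 × 30°) / 9.8 = 400.0 × 0.866025 / 9.8 = 35.348 m
R = 35.348 m / 1000.0 = 0.03535 km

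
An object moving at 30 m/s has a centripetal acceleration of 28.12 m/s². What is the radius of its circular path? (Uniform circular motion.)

r = v²/a_c = 30²/28.12 = 32.01 m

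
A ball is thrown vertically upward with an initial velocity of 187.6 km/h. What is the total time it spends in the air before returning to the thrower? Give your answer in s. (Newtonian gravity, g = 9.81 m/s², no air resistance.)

v₀ = 187.6 km/h × 0.2777777777777778 = 52.1111 m/s
t_total = 2 × v₀ / g = 2 × 52.1111 / 9.81 = 10.62 s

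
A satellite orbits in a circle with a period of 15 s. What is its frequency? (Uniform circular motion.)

f = 1/T = 1/15 = 0.0667 Hz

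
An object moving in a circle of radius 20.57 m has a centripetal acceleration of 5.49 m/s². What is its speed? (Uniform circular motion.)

v = √(a_c × r) = √(5.49 × 20.57) = 10.63 m/s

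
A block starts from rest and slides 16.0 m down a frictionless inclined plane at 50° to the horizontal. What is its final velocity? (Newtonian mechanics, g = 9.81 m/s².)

a = g sin(θ) = 9.81 × sin(50°) = 7.5149 m/s²
v = √(2ad) = √(2 × 7.5149 × 16.0) = 15.51 m/s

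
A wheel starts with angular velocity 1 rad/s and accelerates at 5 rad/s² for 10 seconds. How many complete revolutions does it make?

θ = ω₀t + ½αt² = 1×10 + ½×5×10² = 260.0 rad
Total revolutions = θ/(2π) = 260.0/(2π) = 41.38
Complete revolutions = ⌊41.38⌋ = 41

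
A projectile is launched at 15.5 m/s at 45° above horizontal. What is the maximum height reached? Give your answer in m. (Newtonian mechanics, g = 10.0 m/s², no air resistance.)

H = v₀² × sin²(θ) / (2g) = 15.5² × sin(45°)² / (2 × 10.0) = 240.25 × 0.5 / 20.0 = 6.006 m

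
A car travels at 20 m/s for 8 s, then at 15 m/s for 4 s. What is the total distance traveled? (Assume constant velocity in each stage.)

d₁ = v₁t₁ = 20 × 8 = 160 m
d₂ = v₂t₂ = 15 × 4 = 60 m
d_total = 160 + 60 = 220 m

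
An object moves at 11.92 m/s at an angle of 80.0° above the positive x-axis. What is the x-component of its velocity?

vₓ = v cos(θ) = 11.92 × cos(80.0°) = 2.07 m/s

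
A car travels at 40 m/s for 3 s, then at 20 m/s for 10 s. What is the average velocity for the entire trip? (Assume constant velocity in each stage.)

d₁ = v₁t₁ = 40 × 3 = 120 m
d₂ = v₂t₂ = 20 × 10 = 200 m
d_total = 320 m, t_total = 13 s
v_avg = d_total/t_total = 320/13 = 24.62 m/s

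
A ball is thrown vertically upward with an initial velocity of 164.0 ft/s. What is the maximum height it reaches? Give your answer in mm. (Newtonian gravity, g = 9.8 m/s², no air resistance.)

v₀ = 164.0 ft/s × 0.3048 = 49.9872 m/s
h_max = v₀² / (2g) = 49.9872² / (2 × 9.8) = 2498.72 / 19.6 = 127.486 m
h_max = 127.486 m / 0.001 = 127500 mm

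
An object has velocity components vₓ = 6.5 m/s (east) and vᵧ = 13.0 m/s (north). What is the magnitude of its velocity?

|v| = √(vₓ² + vᵧ²) = √(6.5² + 13.0²) = √(211.25) = 14.53 m/s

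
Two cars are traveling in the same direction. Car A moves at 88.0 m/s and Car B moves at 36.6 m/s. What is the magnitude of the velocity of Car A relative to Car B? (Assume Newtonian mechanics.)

v_rel = |v_A - v_B| = |88.0 - 36.6| = 51.4 m/s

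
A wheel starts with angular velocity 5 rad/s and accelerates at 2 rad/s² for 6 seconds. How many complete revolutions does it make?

θ = ω₀t + ½αt² = 5×6 + ½×2×6² = 66.0 rad
Total revolutions = θ/(2π) = 66.0/(2π) = 10.5
Complete revolutions = ⌊10.5⌋ = 10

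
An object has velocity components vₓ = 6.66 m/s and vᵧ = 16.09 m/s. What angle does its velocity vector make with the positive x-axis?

θ = arctan(vᵧ/vₓ) = arctan(16.09/6.66) = 67.51°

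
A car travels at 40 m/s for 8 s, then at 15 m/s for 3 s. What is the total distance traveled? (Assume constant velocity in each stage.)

d₁ = v₁t₁ = 40 × 8 = 320 m
d₂ = v₂t₂ = 15 × 3 = 45 m
d_total = 320 + 45 = 365 m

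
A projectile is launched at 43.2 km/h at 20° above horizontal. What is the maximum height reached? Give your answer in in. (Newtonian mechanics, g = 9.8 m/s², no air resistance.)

v₀ = 43.2 km/h × 0.2777777777777778 = 12.0 m/s
H = v₀² × sin²(θ) / (2g) = 12.0² × sin(20°)² / (2 × 9.8) = 144.0 × 0.116978 / 19.6 = 0.85943 m
H = 0.85943 m / 0.0254 = 33.84 in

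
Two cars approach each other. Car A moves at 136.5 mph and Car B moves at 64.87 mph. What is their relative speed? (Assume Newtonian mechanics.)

v_rel = v_A + v_B = 136.5 + 64.87 = 201.37 mph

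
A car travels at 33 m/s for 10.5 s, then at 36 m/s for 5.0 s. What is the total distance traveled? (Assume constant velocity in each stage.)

d₁ = v₁t₁ = 33 × 10.5 = 346.5 m
d₂ = v₂t₂ = 36 × 5.0 = 180.0 m
d_total = 346.5 + 180.0 = 526.5 m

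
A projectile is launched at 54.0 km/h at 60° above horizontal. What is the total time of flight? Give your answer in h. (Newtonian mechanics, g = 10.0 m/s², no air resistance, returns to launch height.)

v₀ = 54.0 km/h × 0.2777777777777778 = 15.0 m/s
T = 2 × v₀ × sin(θ) / g = 2 × 15.0 × sin(60°) / 10.0 = 2 × 15.0 × 0.866025 / 10.0 = 2.59808 s
T = 2.59808 s / 3600.0 = 0.0007217 h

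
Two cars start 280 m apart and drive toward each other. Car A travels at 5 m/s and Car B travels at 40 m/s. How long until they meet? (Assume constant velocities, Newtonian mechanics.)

Combined speed: v_combined = 5 + 40 = 45 m/s
Time to meet: t = d/v_combined = 280/45 = 6.22 s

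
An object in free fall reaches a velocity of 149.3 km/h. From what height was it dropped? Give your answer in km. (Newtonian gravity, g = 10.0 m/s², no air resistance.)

v = 149.3 km/h × 0.2777777777777778 = 41.4722 m/s
h = v² / (2g) = 41.4722² / (2 × 10.0) = 85.9972 m
h = 85.9972 m / 1000.0 = 0.086 km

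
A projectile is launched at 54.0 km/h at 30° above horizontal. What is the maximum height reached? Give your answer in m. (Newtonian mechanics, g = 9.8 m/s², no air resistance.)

v₀ = 54.0 km/h × 0.2777777777777778 = 15.0 m/s
H = v₀² × sin²(θ) / (2g) = 15.0² × sin(30°)² / (2 × 9.8) = 225.0 × 0.25 / 19.6 = 2.87 m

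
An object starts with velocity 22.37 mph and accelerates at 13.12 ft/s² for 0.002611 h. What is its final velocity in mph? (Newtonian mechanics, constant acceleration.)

v₀ = 22.37 mph × 0.44704 = 10.0003 m/s
a = 13.12 ft/s² × 0.3048 = 3.99898 m/s²
t = 0.002611 h × 3600.0 = 9.3996 s
v = v₀ + a × t = 10.0003 + 3.99898 × 9.3996 = 47.5891 m/s
v = 47.5891 m/s / 0.44704 = 106.5 mph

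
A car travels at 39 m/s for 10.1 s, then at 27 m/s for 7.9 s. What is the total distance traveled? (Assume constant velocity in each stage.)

d₁ = v₁t₁ = 39 × 10.1 = 393.9 m
d₂ = v₂t₂ = 27 × 7.9 = 213.3 m
d_total = 393.9 + 213.3 = 607.2 m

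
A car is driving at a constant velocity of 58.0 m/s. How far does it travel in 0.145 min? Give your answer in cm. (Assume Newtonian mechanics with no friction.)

t = 0.145 min × 60.0 = 8.7 s
d = v × t = 58.0 × 8.7 = 504.6 m
d = 504.6 m / 0.01 = 50460 cm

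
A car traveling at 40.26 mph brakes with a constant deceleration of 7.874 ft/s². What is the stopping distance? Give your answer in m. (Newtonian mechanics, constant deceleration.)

v₀ = 40.26 mph × 0.44704 = 17.9978 m/s
a = 7.874 ft/s² × 0.3048 = 2.4 m/s²
d = v₀² / (2a) = 17.9978² / (2 × 2.4) = 323.921 / 4.8 = 67.48 m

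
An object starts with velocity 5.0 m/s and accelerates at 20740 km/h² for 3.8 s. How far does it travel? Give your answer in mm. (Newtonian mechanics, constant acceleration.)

a = 20740 km/h² × 7.716049382716049e-05 = 1.60031 m/s²
d = v₀ × t + ½ × a × t² = 5.0 × 3.8 + 0.5 × 1.60031 × 3.8² = 30.5542 m
d = 30.5542 m / 0.001 = 30550 mm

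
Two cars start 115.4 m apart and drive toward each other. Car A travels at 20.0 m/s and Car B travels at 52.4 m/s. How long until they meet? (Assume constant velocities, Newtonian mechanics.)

Combined speed: v_combined = 20.0 + 52.4 = 72.4 m/s
Time to meet: t = d/v_combined = 115.4/72.4 = 1.59 s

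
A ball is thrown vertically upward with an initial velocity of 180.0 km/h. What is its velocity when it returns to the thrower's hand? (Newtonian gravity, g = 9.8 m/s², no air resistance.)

By conservation of energy (no air resistance), the ball returns to the throw height with the same speed as launch, but directed downward.
|v_ground| = v₀ = 180.0 km/h
v_ground = 180.0 km/h (downward)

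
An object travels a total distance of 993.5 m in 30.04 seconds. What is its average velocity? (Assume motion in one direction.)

v_avg = Δd / Δt = 993.5 / 30.04 = 33.07 m/s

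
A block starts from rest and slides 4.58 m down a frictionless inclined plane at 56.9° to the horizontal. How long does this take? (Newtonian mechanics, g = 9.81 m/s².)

a = g sin(θ) = 9.81 × sin(56.9°) = 8.218 m/s²
t = √(2d/a) = √(2 × 4.58 / 8.218) = 1.06 s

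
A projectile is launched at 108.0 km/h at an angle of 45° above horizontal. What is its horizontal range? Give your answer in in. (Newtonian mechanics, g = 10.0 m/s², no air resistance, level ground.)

v₀ = 108.0 km/h × 0.2777777777777778 = 30.0 m/s
R = v₀² × sin(2θ) / g = 30.0² × sin(2 × 45°) / 10.0 = 900.0 × 1.0 / 10.0 = 90.0 m
R = 90.0 m / 0.0254 = 3543 in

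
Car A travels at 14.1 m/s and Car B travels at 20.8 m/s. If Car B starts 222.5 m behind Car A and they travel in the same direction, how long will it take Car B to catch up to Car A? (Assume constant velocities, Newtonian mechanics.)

Relative speed: v_rel = 20.8 - 14.1 = 6.7 m/s
Time to catch: t = d₀/v_rel = 222.5/6.7 = 33.21 s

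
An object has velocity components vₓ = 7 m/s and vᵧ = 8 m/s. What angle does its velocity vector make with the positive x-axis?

θ = arctan(vᵧ/vₓ) = arctan(8/7) = 48.81°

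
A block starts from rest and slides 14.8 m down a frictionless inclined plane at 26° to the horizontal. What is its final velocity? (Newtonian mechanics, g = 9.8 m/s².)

a = g sin(θ) = 9.8 × sin(26°) = 4.296 m/s²
v = √(2ad) = √(2 × 4.296 × 14.8) = 11.28 m/s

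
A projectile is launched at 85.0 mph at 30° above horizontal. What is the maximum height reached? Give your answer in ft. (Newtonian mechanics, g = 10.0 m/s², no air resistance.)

v₀ = 85.0 mph × 0.44704 = 37.9984 m/s
H = v₀² × sin²(θ) / (2g) = 37.9984² × sin(30°)² / (2 × 10.0) = 1443.88 × 0.25 / 20.0 = 18.0485 m
H = 18.0485 m / 0.3048 = 59.21 ft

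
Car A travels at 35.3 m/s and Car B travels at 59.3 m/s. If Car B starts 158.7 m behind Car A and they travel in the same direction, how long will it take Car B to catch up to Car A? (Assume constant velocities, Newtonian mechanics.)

Relative speed: v_rel = 59.3 - 35.3 = 24.0 m/s
Time to catch: t = d₀/v_rel = 158.7/24.0 = 6.61 s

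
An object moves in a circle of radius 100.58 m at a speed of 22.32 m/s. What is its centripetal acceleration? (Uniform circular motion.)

a_c = v²/r = 22.32²/100.58 = 498.1824/100.58 = 4.95 m/s²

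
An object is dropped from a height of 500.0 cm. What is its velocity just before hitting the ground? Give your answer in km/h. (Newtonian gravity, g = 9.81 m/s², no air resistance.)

h = 500.0 cm × 0.01 = 5.0 m
v = √(2gh) = √(2 × 9.81 × 5.0) = 9.90454 m/s
v = 9.90454 m/s / 0.2777777777777778 = 35.66 km/h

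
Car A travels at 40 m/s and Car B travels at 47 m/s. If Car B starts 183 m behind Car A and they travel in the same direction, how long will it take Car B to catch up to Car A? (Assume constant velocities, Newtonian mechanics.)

Relative speed: v_rel = 47 - 40 = 7 m/s
Time to catch: t = d₀/v_rel = 183/7 = 26.14 s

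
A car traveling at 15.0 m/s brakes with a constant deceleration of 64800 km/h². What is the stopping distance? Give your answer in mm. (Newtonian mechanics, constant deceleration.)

a = 64800 km/h² × 7.716049382716049e-05 = 5.0 m/s²
d = v₀² / (2a) = 15.0² / (2 × 5.0) = 225.0 / 10.0 = 22.5 m
d = 22.5 m / 0.001 = 22500 mm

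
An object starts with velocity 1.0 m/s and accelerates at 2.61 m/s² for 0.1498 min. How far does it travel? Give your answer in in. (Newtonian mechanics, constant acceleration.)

t = 0.1498 min × 60.0 = 8.988 s
d = v₀ × t + ½ × a × t² = 1.0 × 8.988 + 0.5 × 2.61 × 8.988² = 114.411 m
d = 114.411 m / 0.0254 = 4504 in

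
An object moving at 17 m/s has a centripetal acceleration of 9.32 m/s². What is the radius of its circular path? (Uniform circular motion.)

r = v²/a_c = 17²/9.32 = 31.01 m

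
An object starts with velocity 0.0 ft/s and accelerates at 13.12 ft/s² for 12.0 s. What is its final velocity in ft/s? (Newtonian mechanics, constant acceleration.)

v₀ = 0.0 ft/s × 0.3048 = 0.0 m/s
a = 13.12 ft/s² × 0.3048 = 3.99898 m/s²
v = v₀ + a × t = 0.0 + 3.99898 × 12.0 = 47.9878 m/s
v = 47.9878 m/s / 0.3048 = 157.4 ft/s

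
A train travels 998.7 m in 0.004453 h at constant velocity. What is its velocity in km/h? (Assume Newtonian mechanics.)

t = 0.004453 h × 3600.0 = 16.0308 s
v = d / t = 998.7 / 16.0308 = 62.2988 m/s
v = 62.2988 m/s / 0.2777777777777778 = 224.3 km/h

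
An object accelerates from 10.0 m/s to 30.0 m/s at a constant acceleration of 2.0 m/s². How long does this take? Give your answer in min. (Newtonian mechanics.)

t = (v - v₀) / a = (30.0 - 10.0) / 2.0 = 10.0 s
t = 10.0 s / 60.0 = 0.1667 min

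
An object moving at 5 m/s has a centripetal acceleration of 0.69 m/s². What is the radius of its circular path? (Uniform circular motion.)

r = v²/a_c = 5²/0.69 = 36.23 m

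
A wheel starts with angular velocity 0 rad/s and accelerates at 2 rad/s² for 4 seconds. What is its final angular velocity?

ω = ω₀ + αt = 0 + 2 × 4 = 8 rad/s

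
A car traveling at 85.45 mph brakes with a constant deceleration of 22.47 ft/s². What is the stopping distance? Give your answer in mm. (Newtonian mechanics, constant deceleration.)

v₀ = 85.45 mph × 0.44704 = 38.1996 m/s
a = 22.47 ft/s² × 0.3048 = 6.84886 m/s²
d = v₀² / (2a) = 38.1996² / (2 × 6.84886) = 1459.21 / 13.6977 = 106.53 m
d = 106.53 m / 0.001 = 106500 mm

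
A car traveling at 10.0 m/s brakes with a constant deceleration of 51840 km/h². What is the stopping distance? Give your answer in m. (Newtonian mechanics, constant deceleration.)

a = 51840 km/h² × 7.716049382716049e-05 = 4.0 m/s²
d = v₀² / (2a) = 10.0² / (2 × 4.0) = 100.0 / 8.0 = 12.5 m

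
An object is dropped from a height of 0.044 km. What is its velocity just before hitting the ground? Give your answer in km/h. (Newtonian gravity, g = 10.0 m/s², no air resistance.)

h = 0.044 km × 1000.0 = 44.0 m
v = √(2gh) = √(2 × 10.0 × 44.0) = 29.6648 m/s
v = 29.6648 m/s / 0.2777777777777778 = 106.8 km/h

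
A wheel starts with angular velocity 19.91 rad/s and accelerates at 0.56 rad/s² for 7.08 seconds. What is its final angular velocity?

ω = ω₀ + αt = 19.91 + 0.56 × 7.08 = 23.87 rad/s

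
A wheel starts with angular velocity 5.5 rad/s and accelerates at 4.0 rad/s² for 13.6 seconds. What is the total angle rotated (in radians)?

θ = ω₀t + ½αt² = 5.5×13.6 + ½×4.0×13.6² = 444.72 rad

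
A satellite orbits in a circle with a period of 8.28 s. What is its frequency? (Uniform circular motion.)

f = 1/T = 1/8.28 = 0.1208 Hz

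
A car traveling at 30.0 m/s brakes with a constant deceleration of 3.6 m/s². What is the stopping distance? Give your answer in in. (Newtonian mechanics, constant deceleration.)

d = v₀² / (2a) = 30.0² / (2 × 3.6) = 900.0 / 7.2 = 125.0 m
d = 125.0 m / 0.0254 = 4921 in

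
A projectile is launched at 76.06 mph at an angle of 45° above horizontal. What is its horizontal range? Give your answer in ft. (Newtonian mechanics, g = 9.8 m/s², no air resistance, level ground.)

v₀ = 76.06 mph × 0.44704 = 34.0019 m/s
R = v₀² × sin(2θ) / g = 34.0019² × sin(2 × 45°) / 9.8 = 1156.13 × 1.0 / 9.8 = 117.972 m
R = 117.972 m / 0.3048 = 387.0 ft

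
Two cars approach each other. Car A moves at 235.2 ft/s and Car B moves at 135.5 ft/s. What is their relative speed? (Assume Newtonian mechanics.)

v_rel = v_A + v_B = 235.2 + 135.5 = 370.7 ft/s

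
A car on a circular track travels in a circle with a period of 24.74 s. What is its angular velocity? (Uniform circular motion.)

ω = 2π/T = 2π/24.74 = 0.254 rad/s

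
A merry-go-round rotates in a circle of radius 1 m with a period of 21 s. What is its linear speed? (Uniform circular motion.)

v = 2πr/T = 2π×1/21 = 0.3 m/s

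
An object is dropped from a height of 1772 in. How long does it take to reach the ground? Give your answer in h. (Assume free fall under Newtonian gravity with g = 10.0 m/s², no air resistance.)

h = 1772 in × 0.0254 = 45.0088 m
t = √(2h/g) = √(2 × 45.0088 / 10.0) = 3.00029 s
t = 3.00029 s / 3600.0 = 0.0008334 h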